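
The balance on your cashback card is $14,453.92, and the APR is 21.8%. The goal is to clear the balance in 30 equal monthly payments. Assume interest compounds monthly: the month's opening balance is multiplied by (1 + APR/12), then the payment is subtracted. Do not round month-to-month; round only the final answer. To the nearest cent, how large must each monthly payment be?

Monthly rate r = 21.8%/12 = 1.81667% = 0.0181667.
Level-payment amortization: P = B₀·r / (1 − (1+r)^(−n)) = 14453.92·0.0181667 / (1 − 1.01817^(−30)).
Denominator 1 − (1+r)^(−30) = 0.417315108.
P = 262.58 / 0.417315108 ≈ 629.21.

$629.21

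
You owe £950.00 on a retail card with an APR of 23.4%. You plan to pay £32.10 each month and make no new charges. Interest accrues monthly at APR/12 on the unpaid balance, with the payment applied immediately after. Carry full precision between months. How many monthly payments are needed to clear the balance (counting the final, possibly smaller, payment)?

45 payments

Monthly rate r = 23.4%/12 = 1.95% = 0.0195.
Recurrence: B ← B·(1+r) − £32.10.
Month 1: interest £18.52; balance after payment £936.42.
Month 2: interest £18.26; balance after payment £922.59.
Closed form: n = −ln(1 − rB₀/P)/ln(1+r) = −ln(0.4229)/ln(1.0195) ≈ 44.564, so the balance reaches zero during payment 45.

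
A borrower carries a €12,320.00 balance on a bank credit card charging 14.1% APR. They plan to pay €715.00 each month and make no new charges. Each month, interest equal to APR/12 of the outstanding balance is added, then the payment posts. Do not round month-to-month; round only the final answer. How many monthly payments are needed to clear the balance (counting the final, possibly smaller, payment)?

20 months

Monthly rate r = 14.1%/12 = 1.175% = 0.01175.
Recurrence: B ← B·(1+r) − €715.00.
Month 1: interest €144.76; balance after payment €11,749.76.
Month 2: interest €138.06; balance after payment €11,172.82.
Closed form: n = −ln(1 − rB₀/P)/ln(1+r) = −ln(0.79754)/ln(1.01175) ≈ 19.366, so the balance reaches zero during payment 20.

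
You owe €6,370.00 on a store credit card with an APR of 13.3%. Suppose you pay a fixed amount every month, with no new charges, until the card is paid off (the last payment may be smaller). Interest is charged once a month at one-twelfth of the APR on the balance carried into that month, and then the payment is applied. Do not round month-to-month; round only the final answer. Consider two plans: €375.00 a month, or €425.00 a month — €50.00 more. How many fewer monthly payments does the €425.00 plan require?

Monthly rate r = 13.3%/12 = 1.10833% = 0.0110833.
At €375.00/mo: n = ⌈−ln(1 − rB₀/P)/ln(1+r)⌉ = 19 payments (last €346.61); total interest = total paid − €6,370.00 = €726.61.
At €425.00/mo: 17 payments (last €205.23); total interest €635.23.
Payments saved = 19 − 17 = 2.

2 fewer payments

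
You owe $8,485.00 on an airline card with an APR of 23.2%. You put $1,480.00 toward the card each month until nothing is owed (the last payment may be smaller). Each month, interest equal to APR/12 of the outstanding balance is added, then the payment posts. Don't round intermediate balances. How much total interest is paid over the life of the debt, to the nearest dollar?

Monthly rate r = 23.2%/12 = 1.93333% = 0.0193333.
Payoff takes n = ⌈−ln(1 − rB₀/P)/ln(1+r)⌉ = ⌈6.135⌉ = 7 payments; the last is $201.47.
Total paid = 6·$1,480.00 + $201.47 = $9,081.47.
Total interest = total paid − principal = $9,081.47 − $8,485.00 = $596.47.

$596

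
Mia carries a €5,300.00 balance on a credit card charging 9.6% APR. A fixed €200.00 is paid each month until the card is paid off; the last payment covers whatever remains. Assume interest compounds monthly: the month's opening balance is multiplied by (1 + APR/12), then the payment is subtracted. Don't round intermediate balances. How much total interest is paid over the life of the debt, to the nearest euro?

Monthly rate r = 9.6%/12 = 0.8% = 0.008.
Payoff takes n = ⌈−ln(1 − rB₀/P)/ln(1+r)⌉ = ⌈29.901⌉ = 30 payments; the last is €180.29.
Total paid = 29·€200.00 + €180.29 = €5,980.29.
Total interest = total paid − principal = €5,980.29 − €5,300.00 = €680.29.

€680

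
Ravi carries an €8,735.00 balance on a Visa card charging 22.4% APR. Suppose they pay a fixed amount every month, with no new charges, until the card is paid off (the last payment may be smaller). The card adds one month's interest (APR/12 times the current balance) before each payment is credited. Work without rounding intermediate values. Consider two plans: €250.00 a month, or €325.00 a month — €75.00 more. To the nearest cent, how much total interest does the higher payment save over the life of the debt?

€2,035.83

Monthly rate r = 22.4%/12 = 1.86667% = 0.0186667.
At €250.00/mo: n = ⌈−ln(1 − rB₀/P)/ln(1+r)⌉ = 58 payments (last €26.92); total interest = total paid − €8,735.00 = €5,541.92.
At €325.00/mo: 38 payments (last €216.09); total interest €3,506.09.
Interest saved = €5,541.92 − €3,506.09 = €2,035.83.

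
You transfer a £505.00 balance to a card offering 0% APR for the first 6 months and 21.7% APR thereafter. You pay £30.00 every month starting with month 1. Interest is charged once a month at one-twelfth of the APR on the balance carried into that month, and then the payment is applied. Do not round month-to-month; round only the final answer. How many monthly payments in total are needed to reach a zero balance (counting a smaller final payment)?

Promo months 1–6 at r₀ = 0%/12 = 0; months 7+ at r₁ = 21.7%/12 = 0.0180833.
After month 6 (no interest yet): B = £505.00 − 6·£30.00 = £325.00.
Then at r₁ with £30.00/mo: n₂ = −ln(1 − r₁·B/P)/ln(1+r₁) ≈ 12.17 → 13 more payments.

19 payments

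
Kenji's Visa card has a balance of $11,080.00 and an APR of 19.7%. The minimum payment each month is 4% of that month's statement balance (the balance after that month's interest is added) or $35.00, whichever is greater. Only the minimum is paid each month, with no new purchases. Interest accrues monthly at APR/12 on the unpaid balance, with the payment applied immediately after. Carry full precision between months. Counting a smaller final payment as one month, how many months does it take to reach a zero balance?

Monthly rate r = 19.7%/12 = 1.64167% = 0.0164167.
While 4% of the post-interest balance exceeds $35.00, each month B ← (B·(1+r))·(1 − 0.04), i.e. B shrinks by the factor (1+r)·0.96 = 0.97576.
This holds for months 1–105. Entering month 106 the balance is $842.47; 4% of the post-interest balance is now below $35.00, so the flat $35.00 minimum applies from here.
From month 106 a fixed $35.00 at rate r clears $842.47 in 31 more payments. Total: 105 + 31 = 136 months.

136 months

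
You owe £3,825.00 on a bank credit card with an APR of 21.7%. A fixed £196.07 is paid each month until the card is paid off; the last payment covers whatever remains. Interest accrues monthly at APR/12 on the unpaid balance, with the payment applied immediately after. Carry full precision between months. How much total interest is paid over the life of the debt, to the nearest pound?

Monthly rate r = 21.7%/12 = 1.80833% = 0.0180833.
Payoff takes n = ⌈−ln(1 − rB₀/P)/ln(1+r)⌉ = ⌈24.276⌉ = 25 payments; the last is £54.40.
Total paid = 24·£196.07 + £54.40 = £4,760.08.
Total interest = total paid − principal = £4,760.08 − £3,825.00 = £935.08.

£935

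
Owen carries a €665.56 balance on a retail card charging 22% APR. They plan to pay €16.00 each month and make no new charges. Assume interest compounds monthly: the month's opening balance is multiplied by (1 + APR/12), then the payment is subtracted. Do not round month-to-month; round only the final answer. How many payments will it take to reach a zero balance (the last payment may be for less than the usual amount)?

80 months

Monthly rate r = 22%/12 = 1.83333% = 0.0183333.
Recurrence: B ← B·(1+r) − €16.00.
Month 1: interest €12.20; balance after payment €661.76.
Month 2: interest €12.13; balance after payment €657.89.
Closed form: n = −ln(1 − rB₀/P)/ln(1+r) = −ln(0.23738)/ln(1.01833) ≈ 79.159, so the balance reaches zero during payment 80.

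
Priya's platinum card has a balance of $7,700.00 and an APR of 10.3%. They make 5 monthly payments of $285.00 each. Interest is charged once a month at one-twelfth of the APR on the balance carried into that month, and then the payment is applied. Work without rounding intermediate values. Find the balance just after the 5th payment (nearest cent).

Monthly rate r = 10.3%/12 = 0.858333% = 0.00858333.
Each month: B ← B·(1+r) − $285.00.
Month 1: interest $66.09; balance after payment $7,481.09.
Month 2: interest $64.21; balance after payment $7,260.30.
Month 3: interest $62.32; balance after payment $7,037.62.
Month 4: interest $60.41; balance after payment $6,813.03.
Month 5: interest $58.48; balance after payment $6,586.51.

$6,586.51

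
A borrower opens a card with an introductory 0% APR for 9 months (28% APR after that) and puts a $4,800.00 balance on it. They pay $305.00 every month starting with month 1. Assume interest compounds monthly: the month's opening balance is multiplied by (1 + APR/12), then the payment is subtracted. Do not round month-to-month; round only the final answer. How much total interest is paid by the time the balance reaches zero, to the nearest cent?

Promo months 1–9 at r₀ = 0%/12 = 0; months 10+ at r₁ = 28%/12 = 0.0233333.
After month 9 (no interest yet): B = $4,800.00 − 9·$305.00 = $2,055.00.
Then at r₁ with $305.00/mo: n₂ = −ln(1 − r₁·B/P)/ln(1+r₁) ≈ 7.42 → 8 more payments.
Total paid = 16·$305.00 + $127.59 = $5,007.59; interest = $5,007.59 − $4,800.00 = $207.59.

$207.59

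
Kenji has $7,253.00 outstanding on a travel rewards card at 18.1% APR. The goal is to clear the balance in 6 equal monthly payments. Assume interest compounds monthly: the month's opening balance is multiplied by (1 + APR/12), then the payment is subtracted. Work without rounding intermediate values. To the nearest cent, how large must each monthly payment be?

$1,273.45

Monthly rate r = 18.1%/12 = 1.50833% = 0.0150833.
Level-payment amortization: P = B₀·r / (1 − (1+r)^(−n)) = 7253.00·0.0150833 / (1 − 1.01508^(−6)).
Denominator 1 − (1+r)^(−6) = 0.0859081914.
P = 109.399 / 0.0859081914 ≈ 1273.45.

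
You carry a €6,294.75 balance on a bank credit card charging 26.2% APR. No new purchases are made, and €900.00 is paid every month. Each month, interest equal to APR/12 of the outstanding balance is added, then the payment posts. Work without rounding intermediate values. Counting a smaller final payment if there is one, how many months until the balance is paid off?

Monthly rate r = 26.2%/12 = 2.18333% = 0.0218333.
Recurrence: B ← B·(1+r) − €900.00.
Month 1: interest €137.44; balance after payment €5,532.19.
Month 2: interest €120.79; balance after payment €4,752.97.
Closed form: n = −ln(1 − rB₀/P)/ln(1+r) = −ln(0.84729)/ln(1.02183) ≈ 7.672, so the balance reaches zero during payment 8.

8 months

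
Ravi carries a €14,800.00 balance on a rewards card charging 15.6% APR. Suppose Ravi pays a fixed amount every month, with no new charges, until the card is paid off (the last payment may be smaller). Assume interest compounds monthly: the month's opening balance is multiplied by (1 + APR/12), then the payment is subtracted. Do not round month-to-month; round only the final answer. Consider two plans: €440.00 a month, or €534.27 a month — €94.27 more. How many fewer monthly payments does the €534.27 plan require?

Monthly rate r = 15.6%/12 = 1.3% = 0.013.
At €440.00/mo: n = ⌈−ln(1 − rB₀/P)/ln(1+r)⌉ = 45 payments (last €227.12); total interest = total paid − €14,800.00 = €4,787.12.
At €534.27/mo: 35 payments (last €303.60); total interest €3,668.78.
Payments saved = 45 − 35 = 10.

10 fewer payments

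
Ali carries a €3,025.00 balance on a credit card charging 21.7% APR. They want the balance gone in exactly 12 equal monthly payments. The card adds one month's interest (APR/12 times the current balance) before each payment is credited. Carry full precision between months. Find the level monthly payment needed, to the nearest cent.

€282.69

Monthly rate r = 21.7%/12 = 1.80833% = 0.0180833.
Level-payment amortization: P = B₀·r / (1 − (1+r)^(−n)) = 3025.00·0.0180833 / (1 − 1.01808^(−12)).
Denominator 1 − (1+r)^(−12) = 0.193507996.
P = 54.7021 / 0.193507996 ≈ 282.69.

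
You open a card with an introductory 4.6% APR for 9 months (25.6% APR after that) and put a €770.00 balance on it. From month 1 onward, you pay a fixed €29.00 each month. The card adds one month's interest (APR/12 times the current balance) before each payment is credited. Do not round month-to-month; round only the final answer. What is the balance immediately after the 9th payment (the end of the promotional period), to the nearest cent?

€531.94

Promo months 1–9 at r₀ = 4.6%/12 = 0.00383333; months 10+ at r₁ = 25.6%/12 = 0.0213333.
After month 9: iterate B ← B·(1+r₀) − €29.00 for 9 months → €531.94.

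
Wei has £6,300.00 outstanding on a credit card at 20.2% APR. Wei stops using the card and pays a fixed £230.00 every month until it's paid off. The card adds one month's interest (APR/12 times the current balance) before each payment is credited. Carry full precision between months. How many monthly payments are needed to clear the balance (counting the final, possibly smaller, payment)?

Monthly rate r = 20.2%/12 = 1.68333% = 0.0168333.
Recurrence: B ← B·(1+r) − £230.00.
Month 1: interest £106.05; balance after payment £6,176.05.
Month 2: interest £103.96; balance after payment £6,050.01.
Closed form: n = −ln(1 − rB₀/P)/ln(1+r) = −ln(0.53891)/ln(1.01683) ≈ 37.033, so the balance reaches zero during payment 38.

38 payments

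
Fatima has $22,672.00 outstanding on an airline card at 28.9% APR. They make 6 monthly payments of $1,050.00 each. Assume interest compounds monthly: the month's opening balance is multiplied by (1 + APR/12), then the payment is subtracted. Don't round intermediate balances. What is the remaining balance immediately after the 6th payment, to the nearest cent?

$19,460.09

Monthly rate r = 28.9%/12 = 2.40833% = 0.0240833.
Each month: B ← B·(1+r) − $1,050.00.
Month 1: interest $546.02; balance after payment $22,168.02.
Month 2: interest $533.88; balance after payment $21,651.90.
Month 3: interest $521.45; balance after payment $21,123.35.
Month 4: interest $508.72; balance after payment $20,582.07.
Month 5: interest $495.68; balance after payment $20,027.75.
Month 6: interest $482.34; balance after payment $19,460.09.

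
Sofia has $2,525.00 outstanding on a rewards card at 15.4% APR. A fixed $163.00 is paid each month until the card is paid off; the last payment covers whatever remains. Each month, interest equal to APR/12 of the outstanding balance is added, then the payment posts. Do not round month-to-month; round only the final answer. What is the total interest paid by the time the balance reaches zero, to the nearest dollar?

Monthly rate r = 15.4%/12 = 1.28333% = 0.0128333.
Payoff takes n = ⌈−ln(1 − rB₀/P)/ln(1+r)⌉ = ⌈17.381⌉ = 18 payments; the last is $62.42.
Total paid = 17·$163.00 + $62.42 = $2,833.42.
Total interest = total paid − principal = $2,833.42 − $2,525.00 = $308.42.

$308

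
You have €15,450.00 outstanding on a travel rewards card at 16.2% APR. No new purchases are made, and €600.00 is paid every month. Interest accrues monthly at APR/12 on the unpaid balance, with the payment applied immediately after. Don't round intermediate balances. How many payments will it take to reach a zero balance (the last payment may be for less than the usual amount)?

Monthly rate r = 16.2%/12 = 1.35% = 0.0135.
Recurrence: B ← B·(1+r) − €600.00.
Month 1: interest €208.57; balance after payment €15,058.58.
Month 2: interest €203.29; balance after payment €14,661.87.
Closed form: n = −ln(1 − rB₀/P)/ln(1+r) = −ln(0.65238)/ln(1.0135) ≈ 31.853, so the balance reaches zero during payment 32.

32 months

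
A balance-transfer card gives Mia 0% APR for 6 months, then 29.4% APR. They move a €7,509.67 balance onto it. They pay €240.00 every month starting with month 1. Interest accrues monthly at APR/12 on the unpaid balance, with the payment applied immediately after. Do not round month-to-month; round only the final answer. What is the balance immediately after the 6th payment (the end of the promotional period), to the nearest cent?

€6,069.67

Promo months 1–6 at r₀ = 0%/12 = 0; months 7+ at r₁ = 29.4%/12 = 0.0245.
After month 6 (no interest yet): B = €7,509.67 − 6·€240.00 = €6,069.67.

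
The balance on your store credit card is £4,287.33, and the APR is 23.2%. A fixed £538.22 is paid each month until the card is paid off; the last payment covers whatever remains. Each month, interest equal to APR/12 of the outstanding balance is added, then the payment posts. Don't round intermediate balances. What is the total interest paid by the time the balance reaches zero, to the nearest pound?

£414

Monthly rate r = 23.2%/12 = 1.93333% = 0.0193333.
Payoff takes n = ⌈−ln(1 − rB₀/P)/ln(1+r)⌉ = ⌈8.734⌉ = 9 payments; the last is £395.94.
Total paid = 8·£538.22 + £395.94 = £4,701.70.
Total interest = total paid − principal = £4,701.70 − £4,287.33 = £414.37.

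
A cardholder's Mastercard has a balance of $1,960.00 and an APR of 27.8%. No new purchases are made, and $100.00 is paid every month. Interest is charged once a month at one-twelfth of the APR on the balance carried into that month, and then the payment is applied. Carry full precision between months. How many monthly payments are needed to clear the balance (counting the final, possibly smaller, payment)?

Monthly rate r = 27.8%/12 = 2.31667% = 0.0231667.
Recurrence: B ← B·(1+r) − $100.00.
Month 1: interest $45.41; balance after payment $1,905.41.
Month 2: interest $44.14; balance after payment $1,849.55.
Closed form: n = −ln(1 − rB₀/P)/ln(1+r) = −ln(0.54593)/ln(1.02317) ≈ 26.428, so the balance reaches zero during payment 27.

27 payments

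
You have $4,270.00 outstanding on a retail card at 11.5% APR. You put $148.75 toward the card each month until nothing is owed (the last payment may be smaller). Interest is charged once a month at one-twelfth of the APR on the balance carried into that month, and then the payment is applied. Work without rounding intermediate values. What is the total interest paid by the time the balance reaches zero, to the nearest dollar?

$748

Monthly rate r = 11.5%/12 = 0.958333% = 0.00958333.
Payoff takes n = ⌈−ln(1 − rB₀/P)/ln(1+r)⌉ = ⌈33.731⌉ = 34 payments; the last is $108.92.
Total paid = 33·$148.75 + $108.92 = $5,017.67.
Total interest = total paid − principal = $5,017.67 − $4,270.00 = $747.67.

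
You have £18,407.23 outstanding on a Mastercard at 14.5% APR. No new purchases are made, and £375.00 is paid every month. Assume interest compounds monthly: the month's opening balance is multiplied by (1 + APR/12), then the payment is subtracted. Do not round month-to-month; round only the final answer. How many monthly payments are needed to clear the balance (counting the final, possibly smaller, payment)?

Monthly rate r = 14.5%/12 = 1.20833% = 0.0120833.
Recurrence: B ← B·(1+r) − £375.00.
Month 1: interest £222.42; balance after payment £18,254.65.
Month 2: interest £220.58; balance after payment £18,100.23.
Closed form: n = −ln(1 − rB₀/P)/ln(1+r) = −ln(0.40688)/ln(1.01208) ≈ 74.869, so the balance reaches zero during payment 75.

75 months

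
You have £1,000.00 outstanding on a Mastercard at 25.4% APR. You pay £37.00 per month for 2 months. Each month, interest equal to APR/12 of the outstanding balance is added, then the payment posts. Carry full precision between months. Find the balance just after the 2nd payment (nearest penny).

£968.00

Monthly rate r = 25.4%/12 = 2.11667% = 0.0211667.
Each month: B ← B·(1+r) − £37.00.
Month 1: interest £21.17; balance after payment £984.17.
Month 2: interest £20.83; balance after payment £968.00.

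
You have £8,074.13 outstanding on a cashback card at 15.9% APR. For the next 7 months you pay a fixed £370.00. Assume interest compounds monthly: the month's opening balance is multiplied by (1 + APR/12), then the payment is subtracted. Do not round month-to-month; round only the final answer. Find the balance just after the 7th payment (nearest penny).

£6,158.18

Monthly rate r = 15.9%/12 = 1.325% = 0.01325.
Each month: B ← B·(1+r) − £370.00.
Month 1: interest £106.98; balance after payment £7,811.11.
Month 2: interest £103.50; balance after payment £7,544.61.
Month 3: interest £99.97; balance after payment £7,274.58.
Month 4: interest £96.39; balance after payment £7,000.96.
Month 5: interest £92.76; balance after payment £6,723.73.
Month 6: interest £89.09; balance after payment £6,442.82.
Month 7: interest £85.37; balance after payment £6,158.18.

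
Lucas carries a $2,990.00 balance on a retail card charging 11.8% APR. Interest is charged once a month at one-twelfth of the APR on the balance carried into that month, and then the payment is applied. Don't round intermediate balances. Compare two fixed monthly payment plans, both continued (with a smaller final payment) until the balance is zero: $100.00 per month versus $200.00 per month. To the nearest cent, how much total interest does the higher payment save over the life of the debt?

Monthly rate r = 11.8%/12 = 0.983333% = 0.00983333.
At $100.00/mo: n = ⌈−ln(1 − rB₀/P)/ln(1+r)⌉ = 36 payments (last $58.15); total interest = total paid − $2,990.00 = $568.15.
At $200.00/mo: 17 payments (last $50.07); total interest $260.07.
Interest saved = $568.15 − $260.07 = $308.08.

$308.08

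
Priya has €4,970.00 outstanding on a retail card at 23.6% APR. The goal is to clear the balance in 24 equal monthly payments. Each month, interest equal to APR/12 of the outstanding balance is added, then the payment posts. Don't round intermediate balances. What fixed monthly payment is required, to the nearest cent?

€261.78

Monthly rate r = 23.6%/12 = 1.96667% = 0.0196667.
Level-payment amortization: P = B₀·r / (1 − (1+r)^(−n)) = 4970.00·0.0196667 / (1 − 1.01967^(−24)).
Denominator 1 − (1+r)^(−24) = 0.373382289.
P = 97.7433 / 0.373382289 ≈ 261.78.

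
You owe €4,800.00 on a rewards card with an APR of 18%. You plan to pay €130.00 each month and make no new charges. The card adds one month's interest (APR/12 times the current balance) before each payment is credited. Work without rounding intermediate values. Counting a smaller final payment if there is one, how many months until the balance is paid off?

55 payments

Monthly rate r = 18%/12 = 1.5% = 0.015.
Recurrence: B ← B·(1+r) − €130.00.
Month 1: interest €72.00; balance after payment €4,742.00.
Month 2: interest €71.13; balance after payment €4,683.13.
Closed form: n = −ln(1 − rB₀/P)/ln(1+r) = −ln(0.44615)/ln(1.015) ≈ 54.209, so the balance reaches zero during payment 55.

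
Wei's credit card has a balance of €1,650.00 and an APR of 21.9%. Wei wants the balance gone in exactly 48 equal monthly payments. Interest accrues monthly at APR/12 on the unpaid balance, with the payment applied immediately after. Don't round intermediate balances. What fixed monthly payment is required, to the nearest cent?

Monthly rate r = 21.9%/12 = 1.825% = 0.01825.
Level-payment amortization: P = B₀·r / (1 − (1+r)^(−n)) = 1650.00·0.01825 / (1 − 1.01825^(−48)).
Denominator 1 − (1+r)^(−48) = 0.580252711.
P = 30.1125 / 0.580252711 ≈ 51.90.

€51.90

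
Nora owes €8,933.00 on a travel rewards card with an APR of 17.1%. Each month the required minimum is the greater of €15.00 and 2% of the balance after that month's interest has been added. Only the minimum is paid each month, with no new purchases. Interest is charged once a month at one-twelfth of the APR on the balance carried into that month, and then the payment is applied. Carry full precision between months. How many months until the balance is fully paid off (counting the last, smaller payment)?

Monthly rate r = 17.1%/12 = 1.425% = 0.01425.
While 2% of the post-interest balance exceeds €15.00, each month B ← (B·(1+r))·(1 − 0.02), i.e. B shrinks by the factor (1+r)·0.98 = 0.99397.
This holds for months 1–412. Entering month 413 the balance is €737.71; 2% of the post-interest balance is now below €15.00, so the flat €15.00 minimum applies from here.
From month 413 a fixed €15.00 at rate r clears €737.71 in 86 more payments. Total: 412 + 86 = 498 months.

498 months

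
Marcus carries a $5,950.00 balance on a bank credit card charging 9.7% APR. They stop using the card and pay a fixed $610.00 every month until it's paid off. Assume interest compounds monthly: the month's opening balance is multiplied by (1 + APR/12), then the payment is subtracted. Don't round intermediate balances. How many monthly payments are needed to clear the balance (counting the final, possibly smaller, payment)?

Monthly rate r = 9.7%/12 = 0.808333% = 0.00808333.
Recurrence: B ← B·(1+r) − $610.00.
Month 1: interest $48.10; balance after payment $5,388.10.
Month 2: interest $43.55; balance after payment $4,821.65.
Closed form: n = −ln(1 − rB₀/P)/ln(1+r) = −ln(0.92115)/ln(1.00808) ≈ 10.201, so the balance reaches zero during payment 11.

11 months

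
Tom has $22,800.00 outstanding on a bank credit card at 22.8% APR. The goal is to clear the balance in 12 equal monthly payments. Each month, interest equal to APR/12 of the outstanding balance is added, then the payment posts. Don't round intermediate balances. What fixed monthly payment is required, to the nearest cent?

Monthly rate r = 22.8%/12 = 1.9% = 0.019.
Level-payment amortization: P = B₀·r / (1 − (1+r)^(−n)) = 22800.00·0.019 / (1 − 1.019^(−12)).
Denominator 1 − (1+r)^(−12) = 0.202171048.
P = 433.2 / 0.202171048 ≈ 2142.74.

$2,142.74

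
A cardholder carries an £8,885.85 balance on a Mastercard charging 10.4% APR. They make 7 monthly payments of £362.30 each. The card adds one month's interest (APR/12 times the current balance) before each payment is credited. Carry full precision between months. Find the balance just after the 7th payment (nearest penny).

Monthly rate r = 10.4%/12 = 0.866667% = 0.00866667.
Each month: B ← B·(1+r) − £362.30.
Month 1: interest £77.01; balance after payment £8,600.56.
Month 2: interest £74.54; balance after payment £8,312.80.
Month 3: interest £72.04; balance after payment £8,022.54.
Month 4: interest £69.53; balance after payment £7,729.77.
Month 5: interest £66.99; balance after payment £7,434.46.
Month 6: interest £64.43; balance after payment £7,136.60.
Month 7: interest £61.85; balance after payment £6,836.15.

£6,836.15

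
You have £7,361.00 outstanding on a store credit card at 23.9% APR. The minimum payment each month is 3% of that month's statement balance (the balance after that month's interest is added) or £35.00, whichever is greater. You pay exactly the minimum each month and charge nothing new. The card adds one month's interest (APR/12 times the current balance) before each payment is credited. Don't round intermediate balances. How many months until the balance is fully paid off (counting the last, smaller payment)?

Monthly rate r = 23.9%/12 = 1.99167% = 0.0199167.
While 3% of the post-interest balance exceeds £35.00, each month B ← (B·(1+r))·(1 − 0.03), i.e. B shrinks by the factor (1+r)·0.97 = 0.98932.
This holds for months 1–174. Entering month 175 the balance is £1,136.25; 3% of the post-interest balance is now below £35.00, so the flat £35.00 minimum applies from here.
From month 175 a fixed £35.00 at rate r clears £1,136.25 in 53 more payments. Total: 174 + 53 = 227 months.

227 months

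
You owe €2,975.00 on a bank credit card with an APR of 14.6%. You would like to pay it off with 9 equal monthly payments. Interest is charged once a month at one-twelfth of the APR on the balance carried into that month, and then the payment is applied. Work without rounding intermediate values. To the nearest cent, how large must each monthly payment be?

Monthly rate r = 14.6%/12 = 1.21667% = 0.0121667.
Level-payment amortization: P = B₀·r / (1 − (1+r)^(−n)) = 2975.00·0.0121667 / (1 − 1.01217^(−9)).
Denominator 1 − (1+r)^(−9) = 0.103125403.
P = 36.1958 / 0.103125403 ≈ 350.99.

€350.99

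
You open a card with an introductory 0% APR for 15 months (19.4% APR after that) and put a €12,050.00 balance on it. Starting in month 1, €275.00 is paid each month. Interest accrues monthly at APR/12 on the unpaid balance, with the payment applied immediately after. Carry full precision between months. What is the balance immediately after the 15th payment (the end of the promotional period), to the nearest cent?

€7,925.00

Promo months 1–15 at r₀ = 0%/12 = 0; months 16+ at r₁ = 19.4%/12 = 0.0161667.
After month 15 (no interest yet): B = €12,050.00 − 15·€275.00 = €7,925.00.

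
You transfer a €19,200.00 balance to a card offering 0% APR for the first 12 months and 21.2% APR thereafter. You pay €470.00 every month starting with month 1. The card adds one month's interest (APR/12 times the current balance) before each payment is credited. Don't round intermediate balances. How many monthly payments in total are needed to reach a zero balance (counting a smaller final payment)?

53 payments

Promo months 1–12 at r₀ = 0%/12 = 0; months 13+ at r₁ = 21.2%/12 = 0.0176667.
After month 12 (no interest yet): B = €19,200.00 − 12·€470.00 = €13,560.00.
Then at r₁ with €470.00/mo: n₂ = −ln(1 − r₁·B/P)/ln(1+r₁) ≈ 40.70 → 41 more payments.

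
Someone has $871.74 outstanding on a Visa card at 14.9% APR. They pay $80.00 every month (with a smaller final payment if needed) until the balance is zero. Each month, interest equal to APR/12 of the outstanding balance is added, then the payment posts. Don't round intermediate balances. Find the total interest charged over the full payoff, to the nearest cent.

Monthly rate r = 14.9%/12 = 1.24167% = 0.0124167.
Payoff takes n = ⌈−ln(1 − rB₀/P)/ln(1+r)⌉ = ⌈11.781⌉ = 12 payments; the last is $62.53.
Total paid = 11·$80.00 + $62.53 = $942.53.
Total interest = total paid − principal = $942.53 − $871.74 = $70.79.

$70.79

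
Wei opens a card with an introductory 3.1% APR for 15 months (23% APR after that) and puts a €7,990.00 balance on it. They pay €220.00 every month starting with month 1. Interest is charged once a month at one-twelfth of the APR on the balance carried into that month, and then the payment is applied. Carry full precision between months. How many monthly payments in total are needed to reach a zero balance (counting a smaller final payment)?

45 months

Promo months 1–15 at r₀ = 3.1%/12 = 0.00258333; months 16+ at r₁ = 23%/12 = 0.0191667.
After month 15: iterate B ← B·(1+r₀) − €220.00 for 15 months → €4,944.93.
Then at r₁ with €220.00/mo: n₂ = −ln(1 − r₁·B/P)/ln(1+r₁) ≈ 29.68 → 30 more payments.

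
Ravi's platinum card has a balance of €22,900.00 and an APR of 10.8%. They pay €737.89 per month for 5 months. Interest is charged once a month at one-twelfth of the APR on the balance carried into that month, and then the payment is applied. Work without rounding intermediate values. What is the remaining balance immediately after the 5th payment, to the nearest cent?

Monthly rate r = 10.8%/12 = 0.9% = 0.009.
Each month: B ← B·(1+r) − €737.89.
Month 1: interest €206.10; balance after payment €22,368.21.
Month 2: interest €201.31; balance after payment €21,831.63.
Month 3: interest €196.48; balance after payment €21,290.23.
Month 4: interest €191.61; balance after payment €20,743.95.
Month 5: interest €186.70; balance after payment €20,192.76.

€20,192.76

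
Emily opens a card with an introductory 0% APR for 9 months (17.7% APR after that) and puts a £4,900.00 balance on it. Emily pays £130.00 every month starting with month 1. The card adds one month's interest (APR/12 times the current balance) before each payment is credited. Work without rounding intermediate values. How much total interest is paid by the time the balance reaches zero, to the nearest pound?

£1,156

Promo months 1–9 at r₀ = 0%/12 = 0; months 10+ at r₁ = 17.7%/12 = 0.01475.
After month 9 (no interest yet): B = £4,900.00 − 9·£130.00 = £3,730.00.
Then at r₁ with £130.00/mo: n₂ = −ln(1 − r₁·B/P)/ln(1+r₁) ≈ 37.58 → 38 more payments.
Total paid = 46·£130.00 + £75.84 = £6,055.84; interest = £6,055.84 − £4,900.00 = £1,155.84.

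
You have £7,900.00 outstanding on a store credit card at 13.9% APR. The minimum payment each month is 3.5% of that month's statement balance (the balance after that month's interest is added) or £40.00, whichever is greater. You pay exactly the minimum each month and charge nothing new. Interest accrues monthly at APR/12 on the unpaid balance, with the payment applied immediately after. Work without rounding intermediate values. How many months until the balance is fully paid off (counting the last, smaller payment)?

Monthly rate r = 13.9%/12 = 1.15833% = 0.0115833.
While 3.5% of the post-interest balance exceeds £40.00, each month B ← (B·(1+r))·(1 − 0.035), i.e. B shrinks by the factor (1+r)·0.965 = 0.97618.
This holds for months 1–81. Entering month 82 the balance is £1,120.66; 3.5% of the post-interest balance is now below £40.00, so the flat £40.00 minimum applies from here.
From month 82 a fixed £40.00 at rate r clears £1,120.66 in 35 more payments. Total: 81 + 35 = 116 months.

116 months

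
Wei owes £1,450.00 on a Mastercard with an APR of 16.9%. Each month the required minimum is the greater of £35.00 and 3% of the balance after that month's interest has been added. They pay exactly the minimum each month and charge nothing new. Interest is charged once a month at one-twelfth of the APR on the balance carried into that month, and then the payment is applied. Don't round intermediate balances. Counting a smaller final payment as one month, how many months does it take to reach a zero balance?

59 months

Monthly rate r = 16.9%/12 = 1.40833% = 0.0140833.
While 3% of the post-interest balance exceeds £35.00, each month B ← (B·(1+r))·(1 − 0.03), i.e. B shrinks by the factor (1+r)·0.97 = 0.98366.
This holds for months 1–15. Entering month 16 the balance is £1,132.53; 3% of the post-interest balance is now below £35.00, so the flat £35.00 minimum applies from here.
From month 16 a fixed £35.00 at rate r clears £1,132.53 in 44 more payments. Total: 15 + 44 = 59 months.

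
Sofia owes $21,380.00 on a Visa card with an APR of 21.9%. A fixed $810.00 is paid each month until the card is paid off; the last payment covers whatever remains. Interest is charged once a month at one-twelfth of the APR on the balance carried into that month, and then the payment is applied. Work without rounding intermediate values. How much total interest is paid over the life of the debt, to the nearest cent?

$8,056.79

Monthly rate r = 21.9%/12 = 1.825% = 0.01825.
Payoff takes n = ⌈−ln(1 − rB₀/P)/ln(1+r)⌉ = ⌈36.340⌉ = 37 payments; the last is $276.79.
Total paid = 36·$810.00 + $276.79 = $29,436.79.
Total interest = total paid − principal = $29,436.79 − $21,380.00 = $8,056.79.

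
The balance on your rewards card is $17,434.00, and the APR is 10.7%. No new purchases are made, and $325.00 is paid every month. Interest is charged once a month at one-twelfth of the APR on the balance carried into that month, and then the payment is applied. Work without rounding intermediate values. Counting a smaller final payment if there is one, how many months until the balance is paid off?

74 months

Monthly rate r = 10.7%/12 = 0.891667% = 0.00891667.
Recurrence: B ← B·(1+r) − $325.00.
Month 1: interest $155.45; balance after payment $17,264.45.
Month 2: interest $153.94; balance after payment $17,093.39.
Closed form: n = −ln(1 − rB₀/P)/ln(1+r) = −ln(0.52168)/ln(1.00892) ≈ 73.300, so the balance reaches zero during payment 74.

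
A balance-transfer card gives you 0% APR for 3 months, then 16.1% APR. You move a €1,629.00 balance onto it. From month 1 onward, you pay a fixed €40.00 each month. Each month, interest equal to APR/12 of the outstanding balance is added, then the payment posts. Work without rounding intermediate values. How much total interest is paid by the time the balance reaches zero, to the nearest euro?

Promo months 1–3 at r₀ = 0%/12 = 0; months 4+ at r₁ = 16.1%/12 = 0.0134167.
After month 3 (no interest yet): B = €1,629.00 − 3·€40.00 = €1,509.00.
Then at r₁ with €40.00/mo: n₂ = −ln(1 − r₁·B/P)/ln(1+r₁) ≈ 52.94 → 53 more payments.
Total paid = 55·€40.00 + €37.48 = €2,237.48; interest = €2,237.48 − €1,629.00 = €608.48.

€608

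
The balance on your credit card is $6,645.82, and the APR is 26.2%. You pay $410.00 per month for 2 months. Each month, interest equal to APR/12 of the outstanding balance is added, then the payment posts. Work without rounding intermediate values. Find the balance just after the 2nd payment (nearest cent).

$6,110.24

Monthly rate r = 26.2%/12 = 2.18333% = 0.0218333.
Each month: B ← B·(1+r) − $410.00.
Month 1: interest $145.10; balance after payment $6,380.92.
Month 2: interest $139.32; balance after payment $6,110.24.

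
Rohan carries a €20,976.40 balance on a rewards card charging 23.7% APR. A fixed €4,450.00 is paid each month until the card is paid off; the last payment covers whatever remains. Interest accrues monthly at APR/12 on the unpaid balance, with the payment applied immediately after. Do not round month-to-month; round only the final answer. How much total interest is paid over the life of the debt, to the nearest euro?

€1,258

Monthly rate r = 23.7%/12 = 1.975% = 0.01975.
Payoff takes n = ⌈−ln(1 − rB₀/P)/ln(1+r)⌉ = ⌈4.997⌉ = 5 payments; the last is €4,434.87.
Total paid = 4·€4,450.00 + €4,434.87 = €22,234.87.
Total interest = total paid − principal = €22,234.87 − €20,976.40 = €1,258.47.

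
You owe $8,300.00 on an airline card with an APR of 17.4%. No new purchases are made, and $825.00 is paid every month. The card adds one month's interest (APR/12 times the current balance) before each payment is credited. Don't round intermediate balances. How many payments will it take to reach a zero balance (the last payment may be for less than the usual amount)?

11 payments

Monthly rate r = 17.4%/12 = 1.45% = 0.0145.
Recurrence: B ← B·(1+r) − $825.00.
Month 1: interest $120.35; balance after payment $7,595.35.
Month 2: interest $110.13; balance after payment $6,880.48.
Closed form: n = −ln(1 − rB₀/P)/ln(1+r) = −ln(0.85412)/ln(1.0145) ≈ 10.953, so the balance reaches zero during payment 11.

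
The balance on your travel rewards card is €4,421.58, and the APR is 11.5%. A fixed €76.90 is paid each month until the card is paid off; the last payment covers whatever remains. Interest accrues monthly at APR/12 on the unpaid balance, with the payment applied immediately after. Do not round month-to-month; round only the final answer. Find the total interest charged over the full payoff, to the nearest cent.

Monthly rate r = 11.5%/12 = 0.958333% = 0.00958333.
Payoff takes n = ⌈−ln(1 − rB₀/P)/ln(1+r)⌉ = ⌈83.959⌉ = 84 payments; the last is €73.78.
Total paid = 83·€76.90 + €73.78 = €6,456.48.
Total interest = total paid − principal = €6,456.48 − €4,421.58 = €2,034.90.

€2,034.90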